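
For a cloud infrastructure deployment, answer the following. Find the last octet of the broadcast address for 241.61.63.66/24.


Given: IP = 241.61.63.66, prefix = /24
Host bits = 32 - 24 = 8
Network last octet = 66 AND mask = 0
Host part size = 2^8 - 1 = 255
Broadcast last octet = 0 OR 255 = 255

255


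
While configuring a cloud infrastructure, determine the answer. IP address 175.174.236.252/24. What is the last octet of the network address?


Given: IP = 175.174.236.252, prefix = /24
Subnet mask = 255.255.255.0
Last octet of IP: 252
Last octet of mask: 0
Network last octet = 252 AND 0 = 0

0


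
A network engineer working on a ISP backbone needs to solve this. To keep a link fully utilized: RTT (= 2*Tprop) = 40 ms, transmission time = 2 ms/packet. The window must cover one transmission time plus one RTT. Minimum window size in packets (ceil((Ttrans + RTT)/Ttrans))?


Given: Ttrans = 2 ms, RTT = 40 ms (= 2 * Tprop, Tprop = 20 ms)
Time until first ACK returns = Ttrans + RTT = 2 + 40 = 42 ms
Need W * Ttrans >= Ttrans + RTT  ->  W >= (Ttrans + RTT) / Ttrans
(Ttrans + RTT) / Ttrans = 42 / 2 = 21
W_min = ceil(21) = 21

21


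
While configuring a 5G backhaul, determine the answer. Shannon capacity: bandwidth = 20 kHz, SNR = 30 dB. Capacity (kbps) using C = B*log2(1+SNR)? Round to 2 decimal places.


Given: B = 20 kHz, SNR = 30 dB
SNR linear = 10^(30/10) = 1000
1 + SNR = 1001
log2(1001) = 9.9672262588
C = 20 * 1000 * 9.9672262588 = 199344.5252 bps
C = 199.344525 kbps -> 199.34 kbps (2 dp)

199.34


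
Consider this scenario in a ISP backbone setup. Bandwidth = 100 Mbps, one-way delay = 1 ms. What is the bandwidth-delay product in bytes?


Given: bandwidth = 100 Mbps, delay = 1 ms
BDP in bits = 100 * 10^6 * 1 / 1000
BDP in bits = 100000
BDP in bytes = 100000 / 8 = 12500

12500


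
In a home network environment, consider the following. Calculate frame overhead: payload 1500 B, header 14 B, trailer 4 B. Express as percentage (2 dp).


Given: payload = 1500 B, header = 14 B, trailer = 4 B
Overhead bytes = header + trailer = 14 + 4 = 18
Total frame = payload + overhead = 1500 + 18 = 1518
Overhead % = 18 / 1518 * 100 = 1.1858% -> 1.19% (2 dp)

1.19


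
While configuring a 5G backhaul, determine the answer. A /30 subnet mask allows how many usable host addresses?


Given: subnet mask /30
Host bits = 32 - 30 = 2
Total addresses = 2^2 = 4
Usable hosts = 4 - 2 (network + broadcast) = 2

2


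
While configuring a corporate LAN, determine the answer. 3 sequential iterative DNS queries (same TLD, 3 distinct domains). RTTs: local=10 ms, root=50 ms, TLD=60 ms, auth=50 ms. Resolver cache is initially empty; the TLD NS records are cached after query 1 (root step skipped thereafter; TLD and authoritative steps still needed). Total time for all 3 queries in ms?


Lookup 1 (cold cache): local + root + TLD + auth = 10 + 50 + 60 + 50 = 170 ms
Lookups 2..3 (TLD NS cached -> skip root; new domain -> still ask TLD and auth): local + TLD + auth = 10 + 60 + 50 = 120 ms each
Remaining 2 lookups: 2 * 120 = 240 ms
Total = 170 + 240 = 410 ms

410


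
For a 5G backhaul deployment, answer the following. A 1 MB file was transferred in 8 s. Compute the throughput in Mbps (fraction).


Given: file = 1 MB, time = 8 s
File in Mb = 1 * 8 = 8 Mb
Throughput = 8 / 8 Mbps
Throughput = 1 Mbps

1


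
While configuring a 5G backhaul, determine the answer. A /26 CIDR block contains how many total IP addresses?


Given: CIDR prefix /26
Host bits = 32 - 26 = 6
Total addresses = 2^6 = 64

64


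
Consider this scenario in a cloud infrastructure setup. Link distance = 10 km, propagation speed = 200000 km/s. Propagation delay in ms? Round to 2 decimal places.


Given: distance = 10 km, speed = 200000 km/s
Delay = distance / speed = 10 / 200000 seconds
Delay in ms = 10 * 1000 / 200000
Delay = 0.0500 ms
Rounded to 2 dp = 0.05 ms

0.05


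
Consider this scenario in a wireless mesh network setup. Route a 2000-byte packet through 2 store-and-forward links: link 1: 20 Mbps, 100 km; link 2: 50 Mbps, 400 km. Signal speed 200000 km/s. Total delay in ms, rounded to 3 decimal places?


Packet = 2000 bytes = 16000 bits. Store-and-forward: sum (t_trans + t_prop) per link.
Link 1: t_trans = 16000/(20*10^6) s = 0.8000 ms; t_prop = 100/200000 s = 0.5000 ms; subtotal = 1.3000 ms
Link 2: t_trans = 16000/(50*10^6) s = 0.3200 ms; t_prop = 400/200000 s = 2.0000 ms; subtotal = 2.3200 ms
End-to-end = 1.3000 + 2.3200 = 3.6200 ms -> 3.620 ms (3 dp)

3.620


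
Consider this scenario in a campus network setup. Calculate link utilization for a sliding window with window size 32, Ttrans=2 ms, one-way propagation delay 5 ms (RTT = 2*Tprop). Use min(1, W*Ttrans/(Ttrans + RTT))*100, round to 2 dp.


Given: W = 32, Ttrans = 2 ms, RTT = 10 ms (= 2 * Tprop, Tprop = 5 ms)
Cycle time = Ttrans + RTT = 2 + 10 = 12 ms (first packet sent until its ACK returns)
W * Ttrans = 32 * 2 = 64 ms of sending per cycle
W * Ttrans / (Ttrans + RTT) = 64 / 12 = 5.333333
U = min(1, 5.333333) = 1.000000
U% = 100.00%

100.00


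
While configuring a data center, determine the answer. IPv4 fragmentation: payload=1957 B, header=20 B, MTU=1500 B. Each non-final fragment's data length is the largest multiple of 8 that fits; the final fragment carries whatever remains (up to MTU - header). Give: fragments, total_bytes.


Max data per non-final fragment = floor((MTU - header)/8)*8 = floor((1500 - 20)/8)*8 = floor(1480/8)*8 = 1480 B
Final fragment needs no 8-byte alignment: it can carry up to MTU - header = 1480 B
Non-final fragments needed = ceil((payload - 1480) / 1480) = ceil(477/1480) = ceil(0.3223) = 1
Number of fragments = 1 + 1 = 2
Fragment sizes (data): 1 * 1480 B + 477 B (last, 477 <= 1480 OK)
Total bytes sent = payload + n_frags * header = 1957 + 2*20 = 1957 + 40 = 1997 B

2, 1997


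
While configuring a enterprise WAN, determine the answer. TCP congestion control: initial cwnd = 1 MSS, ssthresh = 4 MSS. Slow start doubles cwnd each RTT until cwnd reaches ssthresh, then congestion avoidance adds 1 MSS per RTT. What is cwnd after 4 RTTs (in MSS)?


RTT 0: cwnd = 1 MSS (initial)
RTT 1: cwnd = 2 MSS (slow start, doubled)
RTT 2: cwnd = 4 MSS (slow start, doubled)
RTT 3: cwnd = 5 MSS (congestion avoidance, +1)
RTT 4: cwnd = 6 MSS (congestion avoidance, +1)

6


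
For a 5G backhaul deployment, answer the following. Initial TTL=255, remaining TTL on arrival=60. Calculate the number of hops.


Given: initial TTL = 255, received TTL = 60
Hops = initial TTL - received TTL
Hops = 255 - 60 = 195

195


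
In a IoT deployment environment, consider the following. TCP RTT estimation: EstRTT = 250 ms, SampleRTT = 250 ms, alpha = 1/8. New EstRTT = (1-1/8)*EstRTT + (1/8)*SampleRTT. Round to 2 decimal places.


Given: EstRTT = 250 ms, SampleRTT = 250 ms, alpha = 1/8
New EstRTT = (1 - alpha) * EstRTT + alpha * SampleRTT
(7/8) * 250 = 218.75
(1/8) * 250 = 31.25
New EstRTT = 218.75 + 31.25 = 250 ms -> 250.00 ms (2 dp)

250.00


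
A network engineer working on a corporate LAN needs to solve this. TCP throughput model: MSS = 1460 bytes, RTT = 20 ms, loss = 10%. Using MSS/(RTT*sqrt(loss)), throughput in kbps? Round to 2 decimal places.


Given: MSS = 1460 bytes, RTT = 20 ms, loss = 10%
RTT in seconds = 20 / 1000 = 0.02
Loss rate = 10% = 0.1
sqrt(loss) = sqrt(0.1) = 0.316227766017
Throughput (bytes/s) = 1460 / (0.02 * 0.316227766017) = 230846.2692
Throughput (kbps) = 230846.2692 * 8 / 1000 = 1846.770154 -> 1846.77 kbps (2 dp)

1846.77


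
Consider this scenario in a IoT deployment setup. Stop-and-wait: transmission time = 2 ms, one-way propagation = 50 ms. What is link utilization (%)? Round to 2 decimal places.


Given: Ttrans = 2 ms, Tprop = 50 ms
RTT = 2 * Tprop = 2 * 50 = 100 ms
U = Ttrans / (Ttrans + RTT)
U = 2 / (2 + 100)
U = 2 / 102 = 0.019608
U% = 1.96%

1.96


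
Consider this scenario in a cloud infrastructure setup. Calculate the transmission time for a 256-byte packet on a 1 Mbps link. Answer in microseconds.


Given: packet = 256 bytes, bandwidth = 1 Mbps
Packet in bits = 256 * 8 = 2048 bits
Bandwidth = 1 * 10^6 = 1000000 bps
Time = 2048 / 1000000 seconds
Time in us = 2048 * 10^6 / 1000000 = 2048

2048


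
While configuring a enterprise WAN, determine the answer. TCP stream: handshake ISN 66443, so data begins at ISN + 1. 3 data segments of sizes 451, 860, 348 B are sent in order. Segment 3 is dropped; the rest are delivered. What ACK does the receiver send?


SYN uses sequence number 66443; first data byte = ISN + 1 = 66444.
Segment 1: SEQ = 66444, len = 451 B, covers [66444, 66894]
Segment 2: SEQ = 66895, len = 860 B, covers [66895, 67754]
Segment 3: SEQ = 67755, len = 348 B, covers [67755, 68102] [LOST]
In-order data received: bytes [66444, 67754] (segments 1..2).
Segment 3 missing -> gap begins at byte 67755.
Cumulative ACK = next expected in-order byte = 66444 + 451 + 860 = 67755

67755


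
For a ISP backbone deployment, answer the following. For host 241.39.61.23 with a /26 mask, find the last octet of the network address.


Given: IP = 241.39.61.23, prefix = /26
Subnet mask = 255.255.255.192
Last octet of IP: 23
Last octet of mask: 192
Network last octet = 23 AND 192 = 0

0


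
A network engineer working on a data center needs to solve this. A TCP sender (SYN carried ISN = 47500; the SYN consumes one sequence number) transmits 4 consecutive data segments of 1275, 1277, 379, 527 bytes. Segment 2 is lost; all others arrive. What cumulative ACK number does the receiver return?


SYN uses sequence number 47500; first data byte = ISN + 1 = 47501.
Segment 1: SEQ = 47501, len = 1275 B, covers [47501, 48775]
Segment 2: SEQ = 48776, len = 1277 B, covers [48776, 50052] [LOST]
Segment 3: SEQ = 50053, len = 379 B, covers [50053, 50431]
Segment 4: SEQ = 50432, len = 527 B, covers [50432, 50958]
In-order data received: bytes [47501, 48775] (segments 1..1).
Segment 2 missing -> gap begins at byte 48776; later segments buffered out of order.
Cumulative ACK = next expected in-order byte = 47501 + 1275 = 48776

48776


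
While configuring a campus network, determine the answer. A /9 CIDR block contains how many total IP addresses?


Given: CIDR prefix /9
Host bits = 32 - 9 = 23
Total addresses = 2^23 = 8388608

8388608


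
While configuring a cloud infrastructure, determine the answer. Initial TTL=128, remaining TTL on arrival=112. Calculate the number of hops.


Given: initial TTL = 128, received TTL = 112
Hops = initial TTL - received TTL
Hops = 128 - 112 = 16

16


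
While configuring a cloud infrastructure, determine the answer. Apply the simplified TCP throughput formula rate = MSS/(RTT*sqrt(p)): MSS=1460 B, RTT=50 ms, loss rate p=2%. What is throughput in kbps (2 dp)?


Given: MSS = 1460 bytes, RTT = 50 ms, loss = 2%
RTT in seconds = 50 / 1000 = 0.05
Loss rate = 2% = 0.02
sqrt(loss) = sqrt(0.02) = 0.141421356237
Throughput (bytes/s) = 1460 / (0.05 * 0.141421356237) = 206475.1801
Throughput (kbps) = 206475.1801 * 8 / 1000 = 1651.801441 -> 1651.80 kbps (2 dp)

1651.80


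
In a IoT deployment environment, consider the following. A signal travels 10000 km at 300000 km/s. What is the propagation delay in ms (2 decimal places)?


Given: distance = 10000 km, speed = 300000 km/s
Delay = distance / speed = 10000 / 300000 seconds
Delay in ms = 10000 * 1000 / 300000
Delay = 33.3333 ms
Rounded to 2 dp = 33.33 ms

33.33


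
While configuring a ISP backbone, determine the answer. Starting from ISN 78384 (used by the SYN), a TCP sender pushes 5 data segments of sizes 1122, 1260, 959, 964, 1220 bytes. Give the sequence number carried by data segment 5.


The SYN occupies sequence number ISN = 78384, so the first data byte is ISN + 1 = 78385.
SEQ of data segment i = (ISN + 1) + sum of payload sizes of segments 1..i-1.
Segment 1: SEQ = 78385, payload = 1122 bytes
Segment 2: SEQ = 79507, payload = 1260 bytes
Segment 3: SEQ = 80767, payload = 959 bytes
Segment 4: SEQ = 81726, payload = 964 bytes
Segment 5: SEQ = 82690, payload = 1220 bytes
SEQ of segment 5 = 78385 + 1122 + 1260 + 959 + 964 = 82690

82690


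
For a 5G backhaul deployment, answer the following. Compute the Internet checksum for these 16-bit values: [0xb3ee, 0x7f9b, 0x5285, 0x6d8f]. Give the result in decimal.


Given words: [0xb3ee, 0x7f9b, 0x5285, 0x6d8f]
Step 1: Sum all words
Raw sum = 46062 + 32667 + 21125 + 28047 = 127901
Step 2: Fold carry: (62365 + 1) = 62366
One's complement = ~62366 & 0xFFFF = 3169

3169


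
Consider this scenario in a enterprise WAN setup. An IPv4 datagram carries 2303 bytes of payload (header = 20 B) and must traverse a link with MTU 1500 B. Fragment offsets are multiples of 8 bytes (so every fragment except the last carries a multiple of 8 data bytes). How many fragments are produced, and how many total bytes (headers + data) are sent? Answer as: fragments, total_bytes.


Max data per non-final fragment = floor((MTU - header)/8)*8 = floor((1500 - 20)/8)*8 = floor(1480/8)*8 = 1480 B
Final fragment needs no 8-byte alignment: it can carry up to MTU - header = 1480 B
Non-final fragments needed = ceil((payload - 1480) / 1480) = ceil(823/1480) = ceil(0.5561) = 1
Number of fragments = 1 + 1 = 2
Fragment sizes (data): 1 * 1480 B + 823 B (last, 823 <= 1480 OK)
Total bytes sent = payload + n_frags * header = 2303 + 2*20 = 2303 + 40 = 2343 B

2, 2343


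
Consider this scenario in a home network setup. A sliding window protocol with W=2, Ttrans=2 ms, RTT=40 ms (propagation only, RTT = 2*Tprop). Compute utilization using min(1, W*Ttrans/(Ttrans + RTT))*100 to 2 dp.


Given: W = 2, Ttrans = 2 ms, RTT = 40 ms (= 2 * Tprop, Tprop = 20 ms)
Cycle time = Ttrans + RTT = 2 + 40 = 42 ms (first packet sent until its ACK returns)
W * Ttrans = 2 * 2 = 4 ms of sending per cycle
W * Ttrans / (Ttrans + RTT) = 4 / 42 = 0.095238
U = min(1, 0.095238) = 0.095238
U% = 9.52%

9.52


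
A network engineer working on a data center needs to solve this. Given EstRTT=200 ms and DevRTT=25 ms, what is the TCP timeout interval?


Given: EstRTT = 200 ms, DevRTT = 25 ms
Timeout = EstRTT + 4 * DevRTT
4 * DevRTT = 4 * 25 = 100
Timeout = 200 + 100 = 300 ms

300


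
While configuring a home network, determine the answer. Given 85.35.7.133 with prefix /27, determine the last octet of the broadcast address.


Given: IP = 85.35.7.133, prefix = /27
Host bits = 32 - 27 = 5
Network last octet = 133 AND mask = 128
Host part size = 2^5 - 1 = 31
Broadcast last octet = 128 OR 31 = 159

159


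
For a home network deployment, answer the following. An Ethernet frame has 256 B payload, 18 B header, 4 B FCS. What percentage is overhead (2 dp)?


Given: payload = 256 B, header = 18 B, trailer = 4 B
Overhead bytes = header + trailer = 18 + 4 = 22
Total frame = payload + overhead = 256 + 22 = 278
Overhead % = 22 / 278 * 100 = 7.9137% -> 7.91% (2 dp)

7.91


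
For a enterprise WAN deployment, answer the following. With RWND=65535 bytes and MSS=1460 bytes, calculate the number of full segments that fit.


Given: RWND = 65535 bytes, MSS = 1460 bytes
Full segments = floor(RWND / MSS)
Full segments = floor(65535 / 1460)
Full segments = floor(44.887) = 44

44


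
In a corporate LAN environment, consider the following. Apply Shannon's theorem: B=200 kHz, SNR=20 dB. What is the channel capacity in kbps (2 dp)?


Given: B = 200 kHz, SNR = 20 dB
SNR linear = 10^(20/10) = 100
1 + SNR = 101
log2(101) = 6.6582114828
C = 200 * 1000 * 6.6582114828 = 1331642.2966 bps
C = 1331.642297 kbps -> 1331.64 kbps (2 dp)

1331.64


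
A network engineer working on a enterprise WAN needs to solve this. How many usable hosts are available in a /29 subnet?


Given: subnet mask /29
Host bits = 32 - 29 = 3
Total addresses = 2^3 = 8
Usable hosts = 8 - 2 (network + broadcast) = 6

6


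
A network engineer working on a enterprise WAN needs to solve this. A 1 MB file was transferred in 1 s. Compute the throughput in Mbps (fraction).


Given: file = 1 MB, time = 1 s
File in Mb = 1 * 8 = 8 Mb
Throughput = 8 / 1 Mbps
Throughput = 8 Mbps

8


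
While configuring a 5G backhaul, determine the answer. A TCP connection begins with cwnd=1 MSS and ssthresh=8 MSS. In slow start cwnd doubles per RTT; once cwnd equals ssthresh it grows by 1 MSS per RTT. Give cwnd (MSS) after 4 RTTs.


RTT 0: cwnd = 1 MSS (initial)
RTT 1: cwnd = 2 MSS (slow start, doubled)
RTT 2: cwnd = 4 MSS (slow start, doubled)
RTT 3: cwnd = 8 MSS (slow start, doubled)
RTT 4: cwnd = 9 MSS (congestion avoidance, +1)

9


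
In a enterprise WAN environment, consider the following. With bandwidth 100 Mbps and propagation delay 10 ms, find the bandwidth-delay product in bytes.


Given: bandwidth = 100 Mbps, delay = 10 ms
BDP in bits = 100 * 10^6 * 10 / 1000
BDP in bits = 1000000
BDP in bytes = 1000000 / 8 = 125000

125000


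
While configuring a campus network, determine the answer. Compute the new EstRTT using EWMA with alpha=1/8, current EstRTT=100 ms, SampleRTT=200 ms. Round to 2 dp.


Given: EstRTT = 100 ms, SampleRTT = 200 ms, alpha = 1/8
New EstRTT = (1 - alpha) * EstRTT + alpha * SampleRTT
(7/8) * 100 = 87.5
(1/8) * 200 = 25
New EstRTT = 87.5 + 25 = 112.5 ms -> 112.50 ms (2 dp)

112.50


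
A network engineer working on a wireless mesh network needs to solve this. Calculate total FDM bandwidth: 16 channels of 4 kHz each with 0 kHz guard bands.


Given: 16 channels, 4 kHz each, guard = 0 kHz
Channel bandwidth = 16 * 4 = 64 kHz
Guard bands = 15 gaps * 0 kHz = 0 kHz
Total = 64 + 0 = 64 kHz

64


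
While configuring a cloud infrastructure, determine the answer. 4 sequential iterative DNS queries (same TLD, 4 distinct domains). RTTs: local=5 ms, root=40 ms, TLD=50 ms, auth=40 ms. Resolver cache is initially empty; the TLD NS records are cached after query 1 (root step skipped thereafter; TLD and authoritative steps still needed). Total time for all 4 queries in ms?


Lookup 1 (cold cache): local + root + TLD + auth = 5 + 40 + 50 + 40 = 135 ms
Lookups 2..4 (TLD NS cached -> skip root; new domain -> still ask TLD and auth): local + TLD + auth = 5 + 50 + 40 = 95 ms each
Remaining 3 lookups: 3 * 95 = 285 ms
Total = 135 + 285 = 420 ms

420


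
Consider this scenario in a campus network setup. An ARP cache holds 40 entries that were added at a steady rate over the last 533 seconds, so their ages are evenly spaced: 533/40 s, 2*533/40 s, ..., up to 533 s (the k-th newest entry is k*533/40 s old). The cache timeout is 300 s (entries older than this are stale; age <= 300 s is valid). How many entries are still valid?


Ages are k * 533/40 s for k = 1..40 (spacing = 13.3250 s).
Entry k is valid iff k * 533/40 <= 300 iff k <= 40 * 300 / 533 = 22.5141
n_valid = floor(22.5141) = 22
(n_stale = 40 - 22 = 18)

22


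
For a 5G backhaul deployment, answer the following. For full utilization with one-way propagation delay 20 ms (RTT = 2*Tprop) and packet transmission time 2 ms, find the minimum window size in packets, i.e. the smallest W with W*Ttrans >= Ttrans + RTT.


Given: Ttrans = 2 ms, RTT = 40 ms (= 2 * Tprop, Tprop = 20 ms)
Time until first ACK returns = Ttrans + RTT = 2 + 40 = 42 ms
Need W * Ttrans >= Ttrans + RTT  ->  W >= (Ttrans + RTT) / Ttrans
(Ttrans + RTT) / Ttrans = 42 / 2 = 21
W_min = ceil(21) = 21

21


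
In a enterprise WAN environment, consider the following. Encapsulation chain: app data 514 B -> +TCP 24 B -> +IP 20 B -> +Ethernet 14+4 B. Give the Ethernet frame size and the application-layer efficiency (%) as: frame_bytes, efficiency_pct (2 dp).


TCP segment = 514 + 24 = 538 B
IP packet = 538 + 20 = 558 B
Ethernet frame = 558 + 14 + 4 = 576 B
Efficiency = app / frame = 514 / 576 = 0.892361 = 89.2361% -> 89.24% (2 dp)

576, 89.24


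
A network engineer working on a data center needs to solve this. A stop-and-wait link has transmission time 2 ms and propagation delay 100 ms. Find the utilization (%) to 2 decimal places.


Given: Ttrans = 2 ms, Tprop = 100 ms
RTT = 2 * Tprop = 2 * 100 = 200 ms
U = Ttrans / (Ttrans + RTT)
U = 2 / (2 + 200)
U = 2 / 202 = 0.009901
U% = 0.99%

0.99


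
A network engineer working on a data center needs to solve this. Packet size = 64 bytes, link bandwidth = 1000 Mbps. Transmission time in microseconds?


Given: packet = 64 bytes, bandwidth = 1000 Mbps
Packet in bits = 64 * 8 = 512 bits
Bandwidth = 1000 * 10^6 = 1000000000 bps
Time = 512 / 1000000000 seconds
Time in us = 512 * 10^6 / 1000000000 = 0.512

0.512


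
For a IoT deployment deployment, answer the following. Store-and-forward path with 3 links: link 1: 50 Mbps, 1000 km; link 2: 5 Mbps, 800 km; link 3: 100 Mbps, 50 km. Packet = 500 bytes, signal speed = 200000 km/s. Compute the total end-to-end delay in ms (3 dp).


Packet = 500 bytes = 4000 bits. Store-and-forward: sum (t_trans + t_prop) per link.
Link 1: t_trans = 4000/(50*10^6) s = 0.0800 ms; t_prop = 1000/200000 s = 5.0000 ms; subtotal = 5.0800 ms
Link 2: t_trans = 4000/(5*10^6) s = 0.8000 ms; t_prop = 800/200000 s = 4.0000 ms; subtotal = 4.8000 ms
Link 3: t_trans = 4000/(100*10^6) s = 0.0400 ms; t_prop = 50/200000 s = 0.2500 ms; subtotal = 0.2900 ms
End-to-end = 5.0800 + 4.8000 + 0.2900 = 10.1700 ms -> 10.170 ms (3 dp)

10.170


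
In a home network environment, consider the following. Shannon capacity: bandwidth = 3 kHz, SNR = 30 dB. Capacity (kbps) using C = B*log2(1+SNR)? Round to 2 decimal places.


Given: B = 3 kHz, SNR = 30 dB
SNR linear = 10^(30/10) = 1000
1 + SNR = 1001
log2(1001) = 9.9672262588
C = 3 * 1000 * 9.9672262588 = 29901.6788 bps
C = 29.901679 kbps -> 29.90 kbps (2 dp)

29.90


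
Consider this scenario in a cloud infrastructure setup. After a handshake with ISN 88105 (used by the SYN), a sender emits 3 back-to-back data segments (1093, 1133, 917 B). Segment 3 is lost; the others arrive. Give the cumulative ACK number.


SYN uses sequence number 88105; first data byte = ISN + 1 = 88106.
Segment 1: SEQ = 88106, len = 1093 B, covers [88106, 89198]
Segment 2: SEQ = 89199, len = 1133 B, covers [89199, 90331]
Segment 3: SEQ = 90332, len = 917 B, covers [90332, 91248] [LOST]
In-order data received: bytes [88106, 90331] (segments 1..2).
Segment 3 missing -> gap begins at byte 90332.
Cumulative ACK = next expected in-order byte = 88106 + 1093 + 1133 = 90332

90332


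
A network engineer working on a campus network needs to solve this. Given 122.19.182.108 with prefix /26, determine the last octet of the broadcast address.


Given: IP = 122.19.182.108, prefix = /26
Host bits = 32 - 26 = 6
Network last octet = 108 AND mask = 64
Host part size = 2^6 - 1 = 63
Broadcast last octet = 64 OR 63 = 127

127


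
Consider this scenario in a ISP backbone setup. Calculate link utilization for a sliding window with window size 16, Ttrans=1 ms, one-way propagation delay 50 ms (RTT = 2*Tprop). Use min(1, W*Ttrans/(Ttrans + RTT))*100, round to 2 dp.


Given: W = 16, Ttrans = 1 ms, RTT = 100 ms (= 2 * Tprop, Tprop = 50 ms)
Cycle time = Ttrans + RTT = 1 + 100 = 101 ms (first packet sent until its ACK returns)
W * Ttrans = 16 * 1 = 16 ms of sending per cycle
W * Ttrans / (Ttrans + RTT) = 16 / 101 = 0.158416
U = min(1, 0.158416) = 0.158416
U% = 15.84%

15.84


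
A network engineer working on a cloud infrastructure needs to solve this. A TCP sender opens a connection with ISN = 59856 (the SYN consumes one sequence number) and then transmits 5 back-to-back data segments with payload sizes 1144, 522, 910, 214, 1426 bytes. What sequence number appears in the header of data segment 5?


The SYN occupies sequence number ISN = 59856, so the first data byte is ISN + 1 = 59857.
SEQ of data segment i = (ISN + 1) + sum of payload sizes of segments 1..i-1.
Segment 1: SEQ = 59857, payload = 1144 bytes
Segment 2: SEQ = 61001, payload = 522 bytes
Segment 3: SEQ = 61523, payload = 910 bytes
Segment 4: SEQ = 62433, payload = 214 bytes
Segment 5: SEQ = 62647, payload = 1426 bytes
SEQ of segment 5 = 59857 + 1144 + 522 + 910 + 214 = 62647

62647


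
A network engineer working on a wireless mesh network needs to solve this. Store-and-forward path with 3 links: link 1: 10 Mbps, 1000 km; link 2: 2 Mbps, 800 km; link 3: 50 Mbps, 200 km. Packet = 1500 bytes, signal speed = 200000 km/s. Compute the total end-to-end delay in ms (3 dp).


Packet = 1500 bytes = 12000 bits. Store-and-forward: sum (t_trans + t_prop) per link.
Link 1: t_trans = 12000/(10*10^6) s = 1.2000 ms; t_prop = 1000/200000 s = 5.0000 ms; subtotal = 6.2000 ms
Link 2: t_trans = 12000/(2*10^6) s = 6.0000 ms; t_prop = 800/200000 s = 4.0000 ms; subtotal = 10.0000 ms
Link 3: t_trans = 12000/(50*10^6) s = 0.2400 ms; t_prop = 200/200000 s = 1.0000 ms; subtotal = 1.2400 ms
End-to-end = 6.2000 + 10.0000 + 1.2400 = 17.4400 ms -> 17.440 ms (3 dp)

17.440


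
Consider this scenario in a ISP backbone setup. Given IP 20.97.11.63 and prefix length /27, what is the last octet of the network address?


Given: IP = 20.97.11.63, prefix = /27
Subnet mask = 255.255.255.224
Last octet of IP: 63
Last octet of mask: 224
Network last octet = 63 AND 224 = 32

32


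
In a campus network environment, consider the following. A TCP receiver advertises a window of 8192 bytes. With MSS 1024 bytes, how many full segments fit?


Given: RWND = 8192 bytes, MSS = 1024 bytes
Full segments = floor(RWND / MSS)
Full segments = floor(8192 / 1024)
Full segments = floor(8.0) = 8

8


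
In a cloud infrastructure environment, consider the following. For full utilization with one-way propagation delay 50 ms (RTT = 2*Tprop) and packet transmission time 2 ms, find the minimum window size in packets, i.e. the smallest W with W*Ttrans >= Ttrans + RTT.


Given: Ttrans = 2 ms, RTT = 100 ms (= 2 * Tprop, Tprop = 50 ms)
Time until first ACK returns = Ttrans + RTT = 2 + 100 = 102 ms
Need W * Ttrans >= Ttrans + RTT  ->  W >= (Ttrans + RTT) / Ttrans
(Ttrans + RTT) / Ttrans = 102 / 2 = 51
W_min = ceil(51) = 51

51


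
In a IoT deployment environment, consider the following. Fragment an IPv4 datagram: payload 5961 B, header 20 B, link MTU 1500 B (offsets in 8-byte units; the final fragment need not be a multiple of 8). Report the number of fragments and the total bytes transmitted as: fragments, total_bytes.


Max data per non-final fragment = floor((MTU - header)/8)*8 = floor((1500 - 20)/8)*8 = floor(1480/8)*8 = 1480 B
Final fragment needs no 8-byte alignment: it can carry up to MTU - header = 1480 B
Non-final fragments needed = ceil((payload - 1480) / 1480) = ceil(4481/1480) = ceil(3.0277) = 4
Number of fragments = 4 + 1 = 5
Fragment sizes (data): 4 * 1480 B + 41 B (last, 41 <= 1480 OK)
Total bytes sent = payload + n_frags * header = 5961 + 5*20 = 5961 + 100 = 6061 B

5, 6061


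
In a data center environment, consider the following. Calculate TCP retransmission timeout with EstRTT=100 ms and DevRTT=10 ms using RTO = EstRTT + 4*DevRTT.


Given: EstRTT = 100 ms, DevRTT = 10 ms
Timeout = EstRTT + 4 * DevRTT
4 * DevRTT = 4 * 10 = 40
Timeout = 100 + 40 = 140 ms

140


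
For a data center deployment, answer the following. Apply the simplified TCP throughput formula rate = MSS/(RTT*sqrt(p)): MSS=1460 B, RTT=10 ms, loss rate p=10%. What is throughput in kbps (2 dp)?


Given: MSS = 1460 bytes, RTT = 10 ms, loss = 10%
RTT in seconds = 10 / 1000 = 0.01
Loss rate = 10% = 0.1
sqrt(loss) = sqrt(0.1) = 0.316227766017
Throughput (bytes/s) = 1460 / (0.01 * 0.316227766017) = 461692.5384
Throughput (kbps) = 461692.5384 * 8 / 1000 = 3693.540307 -> 3693.54 kbps (2 dp)

3693.54


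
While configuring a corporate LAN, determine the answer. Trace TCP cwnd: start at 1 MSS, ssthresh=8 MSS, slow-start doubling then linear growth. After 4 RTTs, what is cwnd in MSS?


RTT 0: cwnd = 1 MSS (initial)
RTT 1: cwnd = 2 MSS (slow start, doubled)
RTT 2: cwnd = 4 MSS (slow start, doubled)
RTT 3: cwnd = 8 MSS (slow start, doubled)
RTT 4: cwnd = 9 MSS (congestion avoidance, +1)

9


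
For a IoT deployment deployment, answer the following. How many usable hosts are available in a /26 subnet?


Given: subnet mask /26
Host bits = 32 - 26 = 6
Total addresses = 2^6 = 64
Usable hosts = 64 - 2 (network + broadcast) = 62

62


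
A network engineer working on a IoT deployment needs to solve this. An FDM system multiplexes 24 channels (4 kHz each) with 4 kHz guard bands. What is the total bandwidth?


Given: 24 channels, 4 kHz each, guard = 4 kHz
Channel bandwidth = 24 * 4 = 96 kHz
Guard bands = 23 gaps * 4 kHz = 92 kHz
Total = 96 + 92 = 188 kHz

188


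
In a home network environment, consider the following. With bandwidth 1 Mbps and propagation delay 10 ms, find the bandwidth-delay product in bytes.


Given: bandwidth = 1 Mbps, delay = 10 ms
BDP in bits = 1 * 10^6 * 10 / 1000
BDP in bits = 10000
BDP in bytes = 10000 / 8 = 1250

1250


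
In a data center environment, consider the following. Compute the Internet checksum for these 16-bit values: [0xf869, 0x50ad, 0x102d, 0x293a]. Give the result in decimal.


Given words: [0xf869, 0x50ad, 0x102d, 0x293a]
Step 1: Sum all words
Raw sum = 63593 + 20653 + 4141 + 10554 = 98941
Step 2: Fold carry: (33405 + 1) = 33406
One's complement = ~33406 & 0xFFFF = 32129

32129


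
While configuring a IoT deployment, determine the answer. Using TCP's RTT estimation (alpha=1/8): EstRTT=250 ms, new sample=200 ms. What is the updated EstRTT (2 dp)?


Given: EstRTT = 250 ms, SampleRTT = 200 ms, alpha = 1/8
New EstRTT = (1 - alpha) * EstRTT + alpha * SampleRTT
(7/8) * 250 = 218.75
(1/8) * 200 = 25
New EstRTT = 218.75 + 25 = 243.75 ms -> 243.75 ms (2 dp)

243.75


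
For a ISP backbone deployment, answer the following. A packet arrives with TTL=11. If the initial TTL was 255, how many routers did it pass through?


Given: initial TTL = 255, received TTL = 11
Hops = initial TTL - received TTL
Hops = 255 - 11 = 244

244


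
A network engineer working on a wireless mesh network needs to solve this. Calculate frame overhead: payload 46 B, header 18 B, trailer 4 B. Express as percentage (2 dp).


Given: payload = 46 B, header = 18 B, trailer = 4 B
Overhead bytes = header + trailer = 18 + 4 = 22
Total frame = payload + overhead = 46 + 22 = 68
Overhead % = 22 / 68 * 100 = 32.3529% -> 32.35% (2 dp)

32.35


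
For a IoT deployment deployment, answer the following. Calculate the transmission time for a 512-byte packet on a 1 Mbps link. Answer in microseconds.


Given: packet = 512 bytes, bandwidth = 1 Mbps
Packet in bits = 512 * 8 = 4096 bits
Bandwidth = 1 * 10^6 = 1000000 bps
Time = 4096 / 1000000 seconds
Time in us = 4096 * 10^6 / 1000000 = 4096

4096


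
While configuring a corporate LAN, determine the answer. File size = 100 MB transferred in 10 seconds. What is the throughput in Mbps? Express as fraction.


Given: file = 100 MB, time = 10 s
File in Mb = 100 * 8 = 800 Mb
Throughput = 800 / 10 Mbps
Throughput = 80 Mbps

80


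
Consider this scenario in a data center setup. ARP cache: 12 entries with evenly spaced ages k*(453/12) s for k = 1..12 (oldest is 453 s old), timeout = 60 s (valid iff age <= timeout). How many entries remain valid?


Ages are k * 453/12 s for k = 1..12 (spacing = 37.7500 s).
Entry k is valid iff k * 453/12 <= 60 iff k <= 12 * 60 / 453 = 1.5894
n_valid = floor(1.5894) = 1
(n_stale = 12 - 1 = 11)

1


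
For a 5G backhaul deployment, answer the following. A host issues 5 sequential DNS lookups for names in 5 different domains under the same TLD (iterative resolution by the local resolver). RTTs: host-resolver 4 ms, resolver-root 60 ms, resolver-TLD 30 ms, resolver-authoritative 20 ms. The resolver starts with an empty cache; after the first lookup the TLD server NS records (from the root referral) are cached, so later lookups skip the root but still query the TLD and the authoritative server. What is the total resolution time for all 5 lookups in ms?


Lookup 1 (cold cache): local + root + TLD + auth = 4 + 60 + 30 + 20 = 114 ms
Lookups 2..5 (TLD NS cached -> skip root; new domain -> still ask TLD and auth): local + TLD + auth = 4 + 30 + 20 = 54 ms each
Remaining 4 lookups: 4 * 54 = 216 ms
Total = 114 + 216 = 330 ms

330


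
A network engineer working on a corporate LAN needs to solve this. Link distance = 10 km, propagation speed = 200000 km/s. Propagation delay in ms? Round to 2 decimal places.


Given: distance = 10 km, speed = 200000 km/s
Delay = distance / speed = 10 / 200000 seconds
Delay in ms = 10 * 1000 / 200000
Delay = 0.0500 ms
Rounded to 2 dp = 0.05 ms

0.05


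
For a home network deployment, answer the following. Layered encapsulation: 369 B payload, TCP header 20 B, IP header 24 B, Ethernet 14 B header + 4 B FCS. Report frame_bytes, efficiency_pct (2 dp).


TCP segment = 369 + 20 = 389 B
IP packet = 389 + 24 = 413 B
Ethernet frame = 413 + 14 + 4 = 431 B
Efficiency = app / frame = 369 / 431 = 0.856148 = 85.6148% -> 85.61% (2 dp)

431, 85.61


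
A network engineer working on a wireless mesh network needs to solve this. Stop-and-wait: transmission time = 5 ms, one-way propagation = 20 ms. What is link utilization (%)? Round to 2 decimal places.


Given: Ttrans = 5 ms, Tprop = 20 ms
RTT = 2 * Tprop = 2 * 20 = 40 ms
U = Ttrans / (Ttrans + RTT)
U = 5 / (5 + 40)
U = 5 / 45 = 0.111111
U% = 11.11%

11.11


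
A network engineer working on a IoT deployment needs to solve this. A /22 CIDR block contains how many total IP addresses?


Given: CIDR prefix /22
Host bits = 32 - 22 = 10
Total addresses = 2^10 = 1024

1024


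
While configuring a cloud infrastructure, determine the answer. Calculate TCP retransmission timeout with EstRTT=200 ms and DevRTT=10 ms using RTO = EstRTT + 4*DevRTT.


Given: EstRTT = 200 ms, DevRTT = 10 ms
Timeout = EstRTT + 4 * DevRTT
4 * DevRTT = 4 * 10 = 40
Timeout = 200 + 40 = 240 ms

240


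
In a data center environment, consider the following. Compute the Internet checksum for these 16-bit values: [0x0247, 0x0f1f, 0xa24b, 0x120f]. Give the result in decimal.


Given words: [0x0247, 0x0f1f, 0xa24b, 0x120f]
Step 1: Sum all words
Raw sum = 583 + 3871 + 41547 + 4623 = 50624
One's complement = ~50624 & 0xFFFF = 14911

14911


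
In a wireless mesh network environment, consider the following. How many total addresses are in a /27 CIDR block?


Given: CIDR prefix /27
Host bits = 32 - 27 = 5
Total addresses = 2^5 = 32

32


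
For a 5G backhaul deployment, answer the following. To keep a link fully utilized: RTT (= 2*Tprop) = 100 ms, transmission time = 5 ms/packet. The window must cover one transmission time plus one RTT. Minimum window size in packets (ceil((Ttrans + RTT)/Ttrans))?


Given: Ttrans = 5 ms, RTT = 100 ms (= 2 * Tprop, Tprop = 50 ms)
Time until first ACK returns = Ttrans + RTT = 5 + 100 = 105 ms
Need W * Ttrans >= Ttrans + RTT  ->  W >= (Ttrans + RTT) / Ttrans
(Ttrans + RTT) / Ttrans = 105 / 5 = 21
W_min = ceil(21) = 21

21


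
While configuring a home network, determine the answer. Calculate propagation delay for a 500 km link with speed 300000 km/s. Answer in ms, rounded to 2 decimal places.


Given: distance = 500 km, speed = 300000 km/s
Delay = distance / speed = 500 / 300000 seconds
Delay in ms = 500 * 1000 / 300000
Delay = 1.6667 ms
Rounded to 2 dp = 1.67 ms

1.67


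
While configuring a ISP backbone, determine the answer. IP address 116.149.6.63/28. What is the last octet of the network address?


Given: IP = 116.149.6.63, prefix = /28
Subnet mask = 255.255.255.240
Last octet of IP: 63
Last octet of mask: 240
Network last octet = 63 AND 240 = 48

48


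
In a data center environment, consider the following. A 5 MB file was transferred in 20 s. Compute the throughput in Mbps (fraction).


Given: file = 5 MB, time = 20 s
File in Mb = 5 * 8 = 40 Mb
Throughput = 40 / 20 Mbps
Throughput = 2 Mbps

2


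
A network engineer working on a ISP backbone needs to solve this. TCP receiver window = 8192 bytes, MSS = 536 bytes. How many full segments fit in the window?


Given: RWND = 8192 bytes, MSS = 536 bytes
Full segments = floor(RWND / MSS)
Full segments = floor(8192 / 536)
Full segments = floor(15.2836) = 15

15


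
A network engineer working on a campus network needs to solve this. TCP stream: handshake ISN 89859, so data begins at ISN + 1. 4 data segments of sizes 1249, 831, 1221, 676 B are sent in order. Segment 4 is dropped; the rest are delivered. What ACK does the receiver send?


SYN uses sequence number 89859; first data byte = ISN + 1 = 89860.
Segment 1: SEQ = 89860, len = 1249 B, covers [89860, 91108]
Segment 2: SEQ = 91109, len = 831 B, covers [91109, 91939]
Segment 3: SEQ = 91940, len = 1221 B, covers [91940, 93160]
Segment 4: SEQ = 93161, len = 676 B, covers [93161, 93836] [LOST]
In-order data received: bytes [89860, 93160] (segments 1..3).
Segment 4 missing -> gap begins at byte 93161.
Cumulative ACK = next expected in-order byte = 89860 + 1249 + 831 + 1221 = 93161

93161


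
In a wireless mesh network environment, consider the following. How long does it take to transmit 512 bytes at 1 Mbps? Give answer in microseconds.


Given: packet = 512 bytes, bandwidth = 1 Mbps
Packet in bits = 512 * 8 = 4096 bits
Bandwidth = 1 * 10^6 = 1000000 bps
Time = 4096 / 1000000 seconds
Time in us = 4096 * 10^6 / 1000000 = 4096

4096


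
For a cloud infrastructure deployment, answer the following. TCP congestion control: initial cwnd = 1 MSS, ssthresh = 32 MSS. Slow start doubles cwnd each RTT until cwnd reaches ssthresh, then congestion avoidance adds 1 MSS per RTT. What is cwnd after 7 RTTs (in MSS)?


RTT 0: cwnd = 1 MSS (initial)
RTT 1: cwnd = 2 MSS (slow start, doubled)
RTT 2: cwnd = 4 MSS (slow start, doubled)
RTT 3: cwnd = 8 MSS (slow start, doubled)
RTT 4: cwnd = 16 MSS (slow start, doubled)
RTT 5: cwnd = 32 MSS (slow start, doubled)
RTT 6: cwnd = 33 MSS (congestion avoidance, +1)
RTT 7: cwnd = 34 MSS (congestion avoidance, +1)

34


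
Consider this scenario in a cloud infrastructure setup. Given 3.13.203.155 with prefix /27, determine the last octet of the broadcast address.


Given: IP = 3.13.203.155, prefix = /27
Host bits = 32 - 27 = 5
Network last octet = 155 AND mask = 128
Host part size = 2^5 - 1 = 31
Broadcast last octet = 128 OR 31 = 159

159


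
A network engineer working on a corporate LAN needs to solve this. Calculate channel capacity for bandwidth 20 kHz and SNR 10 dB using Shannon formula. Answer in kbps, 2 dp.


Given: B = 20 kHz, SNR = 10 dB
SNR linear = 10^(10/10) = 10
1 + SNR = 11
log2(11) = 3.4594316186
C = 20 * 1000 * 3.4594316186 = 69188.6324 bps
C = 69.188632 kbps -> 69.19 kbps (2 dp)

69.19


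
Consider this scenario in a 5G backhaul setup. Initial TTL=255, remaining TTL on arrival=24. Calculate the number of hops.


Given: initial TTL = 255, received TTL = 24
Hops = initial TTL - received TTL
Hops = 255 - 24 = 231

231


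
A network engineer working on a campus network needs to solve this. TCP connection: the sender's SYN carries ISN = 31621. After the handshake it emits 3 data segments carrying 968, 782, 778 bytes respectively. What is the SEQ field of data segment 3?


The SYN occupies sequence number ISN = 31621, so the first data byte is ISN + 1 = 31622.
SEQ of data segment i = (ISN + 1) + sum of payload sizes of segments 1..i-1.
Segment 1: SEQ = 31622, payload = 968 bytes
Segment 2: SEQ = 32590, payload = 782 bytes
Segment 3: SEQ = 33372, payload = 778 bytes
SEQ of segment 3 = 31622 + 968 + 782 = 33372

33372


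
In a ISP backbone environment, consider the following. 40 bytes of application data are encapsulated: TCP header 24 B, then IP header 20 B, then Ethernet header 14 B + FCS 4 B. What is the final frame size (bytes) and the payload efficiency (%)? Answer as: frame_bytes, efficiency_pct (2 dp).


TCP segment = 40 + 24 = 64 B
IP packet = 64 + 20 = 84 B
Ethernet frame = 84 + 14 + 4 = 102 B
Efficiency = app / frame = 40 / 102 = 0.392157 = 39.2157% -> 39.22% (2 dp)

102, 39.22


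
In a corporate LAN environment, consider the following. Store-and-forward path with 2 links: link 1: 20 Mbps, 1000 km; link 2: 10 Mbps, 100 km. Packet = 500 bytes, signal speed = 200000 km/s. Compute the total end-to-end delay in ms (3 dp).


Packet = 500 bytes = 4000 bits. Store-and-forward: sum (t_trans + t_prop) per link.
Link 1: t_trans = 4000/(20*10^6) s = 0.2000 ms; t_prop = 1000/200000 s = 5.0000 ms; subtotal = 5.2000 ms
Link 2: t_trans = 4000/(10*10^6) s = 0.4000 ms; t_prop = 100/200000 s = 0.5000 ms; subtotal = 0.9000 ms
End-to-end = 5.2000 + 0.9000 = 6.1000 ms -> 6.100 ms (3 dp)

6.100
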